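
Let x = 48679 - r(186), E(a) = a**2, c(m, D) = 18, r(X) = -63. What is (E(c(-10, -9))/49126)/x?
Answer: 81/598624873 ≈ 1.3531e-7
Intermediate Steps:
x = 48742 (x = 48679 - 1*(-63) = 48679 + 63 = 48742)
(E(c(-10, -9))/49126)/x = (18**2/49126)/48742 = (324*(1/49126))*(1/48742) = (162/24563)*(1/48742) = 81/598624873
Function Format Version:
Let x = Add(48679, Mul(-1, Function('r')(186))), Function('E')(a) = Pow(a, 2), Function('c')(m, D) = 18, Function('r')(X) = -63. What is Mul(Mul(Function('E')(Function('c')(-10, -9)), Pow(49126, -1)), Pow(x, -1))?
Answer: Rational(81, 598624873) ≈ 1.3531e-7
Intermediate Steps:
x = 48742 (x = Add(48679, Mul(-1, -63)) = Add(48679, 63) = 48742)
Mul(Mul(Function('E')(Function('c')(-10, -9)), Pow(49126, -1)), Pow(x, -1)) = Mul(Mul(Pow(18, 2), Pow(49126, -1)), Pow(48742, -1)) = Mul(Mul(324, Rational(1, 49126)), Rational(1, 48742)) = Mul(Rational(162, 24563), Rational(1, 48742)) = Rational(81, 598624873)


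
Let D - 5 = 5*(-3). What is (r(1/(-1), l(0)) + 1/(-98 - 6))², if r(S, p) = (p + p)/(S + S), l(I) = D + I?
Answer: 1079521/10816 ≈ 99.808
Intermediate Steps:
D = -10 (D = 5 + 5*(-3) = 5 - 15 = -10)
l(I) = -10 + I
r(S, p) = p/S (r(S, p) = (2*p)/((2*S)) = (2*p)*(1/(2*S)) = p/S)
(r(1/(-1), l(0)) + 1/(-98 - 6))² = ((-10 + 0)/(1/(-1)) + 1/(-98 - 6))² = (-10/(-1) + 1/(-104))² = (-10*(-1) - 1/104)² = (10 - 1/104)² = (1039/104)² = 1079521/10816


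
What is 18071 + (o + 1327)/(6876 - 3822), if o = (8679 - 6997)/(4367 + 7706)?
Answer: 222103605145/12290314 ≈ 18071.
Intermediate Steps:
o = 1682/12073 ≈ 0.13932
18071 + (o + 1327)/(6876 - 3822) = 18071 + (1682/12073 + 1327)/(6876 - 3822) = 18071 + (16022553/12073)/3054 = 18071 + (16022553/12073)*(1/3054) = 18071 + 5340851/12290314 = 222103605145/12290314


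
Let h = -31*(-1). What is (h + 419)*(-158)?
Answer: -71100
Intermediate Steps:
h = 31
(h + 419)*(-158) = (31 + 419)*(-158) = 450*(-158) = -71100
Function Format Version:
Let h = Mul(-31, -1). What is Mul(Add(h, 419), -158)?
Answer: -71100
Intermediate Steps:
h = 31
Mul(Add(h, 419), -158) = Mul(Add(31, 419), -158) = Mul(450, -158) = -71100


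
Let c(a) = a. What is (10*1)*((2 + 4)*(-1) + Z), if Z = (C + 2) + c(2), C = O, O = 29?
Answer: 270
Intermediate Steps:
C = 29
Z = 33 (Z = (29 + 2) + 2 = 31 + 2 = 33)
(10*1)*((2 + 4)*(-1) + Z) = (10*1)*((2 + 4)*(-1) + 33) = 10*(6*(-1) + 33) = 10*(-6 + 33) = 10*27 = 270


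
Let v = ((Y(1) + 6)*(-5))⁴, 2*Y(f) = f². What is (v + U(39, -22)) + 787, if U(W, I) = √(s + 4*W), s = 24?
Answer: 17863217/16 + 6*√5 ≈ 1.1165e+6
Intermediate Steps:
U(W, I) = √(24 + 4*W)
Y(f) = f²/2
v = 17850625/16 (v = (((½)*1² + 6)*(-5))⁴ = (((½)*1 + 6)*(-5))⁴ = ((½ + 6)*(-5))⁴ = ((13/2)*(-5))⁴ = (-65/2)⁴ = 17850625/16 ≈ 1.1157e+6)
(v + U(39, -22)) + 787 = (17850625/16 + 2*√(6 + 39)) + 787 = (17850625/16 + 2*√45) + 787 = (17850625/16 + 2*(3*√5)) + 787 = (17850625/16 + 6*√5) + 787 = 17863217/16 + 6*√5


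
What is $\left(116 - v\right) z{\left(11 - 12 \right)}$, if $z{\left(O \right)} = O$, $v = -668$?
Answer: $-784$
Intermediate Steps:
$\left(116 - v\right) z{\left(11 - 12 \right)} = \left(116 - -668\right) \left(11 - 12\right) = \left(116 + 668\right) \left(-1\right) = 784 \left(-1\right) = -784$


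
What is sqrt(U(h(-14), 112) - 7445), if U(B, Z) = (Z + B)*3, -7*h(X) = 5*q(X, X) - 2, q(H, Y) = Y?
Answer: I*sqrt(346829)/7 ≈ 84.132*I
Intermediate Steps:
h(X) = 2/7 - 5*X/7 (h(X) = -(5*X - 2)/7 = -(-2 + 5*X)/7 = 2/7 - 5*X/7)
U(B, Z) = 3*B + 3*Z (U(B, Z) = (B + Z)*3 = 3*B + 3*Z)
sqrt(U(h(-14), 112) - 7445) = sqrt((3*(2/7 - 5/7*(-14)) + 3*112) - 7445) = sqrt((3*(2/7 + 10) + 336) - 7445) = sqrt((3*(72/7) + 336) - 7445) = sqrt((216/7 + 336) - 7445) = sqrt(2568/7 - 7445) = sqrt(-49547/7) = I*sqrt(346829)/7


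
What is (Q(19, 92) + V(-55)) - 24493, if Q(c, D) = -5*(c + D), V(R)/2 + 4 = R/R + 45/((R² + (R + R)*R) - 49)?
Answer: -113068657/4513 ≈ -25054.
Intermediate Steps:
V(R) = -6 + 90/(-49 + 3*R²) (V(R) = -8 + 2*(R/R + 45/((R² + (R + R)*R) - 49)) = -8 + 2*(1 + 45/((R² + (2*R)*R) - 49)) = -8 + 2*(1 + 45/((R² + 2*R²) - 49)) = -8 + 2*(1 + 45/(3*R² - 49)) = -8 + 2*(1 + 45/(-49 + 3*R²)) = -8 + (2 + 90/(-49 + 3*R²)) = -6 + 90/(-49 + 3*R²))
Q(c, D) = -5*D - 5*c (Q(c, D) = -5*(D + c) = -5*D - 5*c)
(Q(19, 92) + V(-55)) - 24493 = ((-5*92 - 5*19) + 6*(64 - 3*(-55)²)/(-49 + 3*(-55)²)) - 24493 = ((-460 - 95) + 6*(64 - 3*3025)/(-49 + 3*3025)) - 24493 = (-555 + 6*(64 - 9075)/(-49 + 9075)) - 24493 = (-555 + 6*(-9011)/9026) - 24493 = (-555 + 6*(1/9026)*(-9011)) - 24493 = (-555 - 27033/4513) - 24493 = -2531748/4513 - 24493 = -113068657/4513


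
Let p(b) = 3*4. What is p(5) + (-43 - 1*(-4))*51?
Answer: -1977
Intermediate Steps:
p(b) = 12
p(5) + (-43 - 1*(-4))*51 = 12 + (-43 - 1*(-4))*51 = 12 + (-43 + 4)*51 = 12 - 39*51 = 12 - 1989 = -1977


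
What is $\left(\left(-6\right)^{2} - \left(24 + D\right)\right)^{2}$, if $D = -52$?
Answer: $4096$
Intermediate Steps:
$\left(\left(-6\right)^{2} - \left(24 + D\right)\right)^{2} = \left(\left(-6\right)^{2} - -28\right)^{2} = \left(36 + \left(-24 + 52\right)\right)^{2} = \left(36 + 28\right)^{2} = 64^{2} = 4096$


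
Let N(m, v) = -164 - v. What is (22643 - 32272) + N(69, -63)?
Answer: -9730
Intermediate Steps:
(22643 - 32272) + N(69, -63) = (22643 - 32272) + (-164 - 1*(-63)) = -9629 + (-164 + 63) = -9629 - 101 = -9730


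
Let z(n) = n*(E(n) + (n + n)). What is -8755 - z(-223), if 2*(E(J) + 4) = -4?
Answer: -109551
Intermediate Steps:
E(J) = -6 (E(J) = -4 + (1/2)*(-4) = -4 - 2 = -6)
z(n) = n*(-6 + 2*n) (z(n) = n*(-6 + (n + n)) = n*(-6 + 2*n))
-8755 - z(-223) = -8755 - 2*(-223)*(-3 - 223) = -8755 - 2*(-223)*(-226) = -8755 - 1*100796 = -8755 - 100796 = -109551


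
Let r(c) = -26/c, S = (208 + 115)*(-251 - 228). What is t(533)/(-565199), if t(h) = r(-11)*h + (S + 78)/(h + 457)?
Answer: -1092581/559547010 ≈ -0.0019526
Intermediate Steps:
S = -154717 (S = 323*(-479) = -154717)
t(h) = -154639/(457 + h) + 26*h/11 (t(h) = (-26/(-11))*h + (-154717 + 78)/(h + 457) = (-26*(-1/11))*h - 154639/(457 + h) = 26*h/11 - 154639/(457 + h) = -154639/(457 + h) + 26*h/11)
t(533)/(-565199) = ((-1701029 + 26*533² + 11882*533)/(11*(457 + 533)))/(-565199) = ((1/11)*(-1701029 + 26*284089 + 6333106)/990)*(-1/565199) = ((1/11)*(1/990)*(-1701029 + 7386314 + 6333106))*(-1/565199) = ((1/11)*(1/990)*12018391)*(-1/565199) = (1092581/990)*(-1/565199) = -1092581/559547010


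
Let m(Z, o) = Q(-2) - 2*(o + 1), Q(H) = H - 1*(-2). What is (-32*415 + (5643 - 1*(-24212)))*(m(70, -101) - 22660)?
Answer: -372274500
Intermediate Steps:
Q(H) = 2 + H (Q(H) = H + 2 = 2 + H)
m(Z, o) = -2 - 2*o (m(Z, o) = (2 - 2) - 2*(o + 1) = 0 - 2*(1 + o) = 0 + (-2 - 2*o) = -2 - 2*o)
(-32*415 + (5643 - 1*(-24212)))*(m(70, -101) - 22660) = (-32*415 + (5643 - 1*(-24212)))*((-2 - 2*(-101)) - 22660) = (-13280 + (5643 + 24212))*((-2 + 202) - 22660) = (-13280 + 29855)*(200 - 22660) = 16575*(-22460) = -372274500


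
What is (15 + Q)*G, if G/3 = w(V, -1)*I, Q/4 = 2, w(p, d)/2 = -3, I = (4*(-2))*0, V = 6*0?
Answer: 0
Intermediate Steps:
V = 0
I = 0 (I = -8*0 = 0)
w(p, d) = -6 (w(p, d) = 2*(-3) = -6)
Q = 8 (Q = 4*2 = 8)
G = 0 (G = 3*(-6*0) = 3*0 = 0)
(15 + Q)*G = (15 + 8)*0 = 23*0 = 0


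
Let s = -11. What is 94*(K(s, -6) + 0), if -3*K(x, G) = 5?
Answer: -470/3 ≈ -156.67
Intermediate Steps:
K(x, G) = -5/3 (K(x, G) = -⅓*5 = -5/3)
94*(K(s, -6) + 0) = 94*(-5/3 + 0) = 94*(-5/3) = -470/3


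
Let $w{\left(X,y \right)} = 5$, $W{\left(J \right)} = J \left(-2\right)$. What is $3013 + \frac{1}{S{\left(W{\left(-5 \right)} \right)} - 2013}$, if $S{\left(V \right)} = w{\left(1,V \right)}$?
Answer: $\frac{6050103}{2008} \approx 3013.0$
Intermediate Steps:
$W{\left(J \right)} = - 2 J$
$S{\left(V \right)} = 5$
$3013 + \frac{1}{S{\left(W{\left(-5 \right)} \right)} - 2013} = 3013 + \frac{1}{5 - 2013} = 3013 + \frac{1}{-2008} = 3013 - \frac{1}{2008} = \frac{6050103}{2008}$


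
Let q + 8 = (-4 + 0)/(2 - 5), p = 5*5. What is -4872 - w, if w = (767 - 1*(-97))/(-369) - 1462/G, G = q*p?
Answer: -50003913/10250 ≈ -4878.4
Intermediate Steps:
p = 25
q = -20/3 (q = -8 + (-4 + 0)/(2 - 5) = -8 - 4/(-3) = -8 - 4*(-1/3) = -8 + 4/3 = -20/3 ≈ -6.6667)
G = -500/3 (G = -20/3*25 = -500/3 ≈ -166.67)
w = 65913/10250 (w = (767 - 1*(-97))/(-369) - 1462/(-500/3) = (767 + 97)*(-1/369) - 1462*(-3/500) = 864*(-1/369) + 2193/250 = -96/41 + 2193/250 = 65913/10250 ≈ 6.4305)
-4872 - w = -4872 - 1*65913/10250 = -4872 - 65913/10250 = -50003913/10250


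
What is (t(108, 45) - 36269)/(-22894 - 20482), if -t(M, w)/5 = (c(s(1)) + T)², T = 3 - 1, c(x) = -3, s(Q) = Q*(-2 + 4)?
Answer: 18137/21688 ≈ 0.83627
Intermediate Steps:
s(Q) = 2*Q (s(Q) = Q*2 = 2*Q)
T = 2
t(M, w) = -5 (t(M, w) = -5*(-3 + 2)² = -5*(-1)² = -5*1 = -5)
(t(108, 45) - 36269)/(-22894 - 20482) = (-5 - 36269)/(-22894 - 20482) = -36274/(-43376) = -36274*(-1/43376) = 18137/21688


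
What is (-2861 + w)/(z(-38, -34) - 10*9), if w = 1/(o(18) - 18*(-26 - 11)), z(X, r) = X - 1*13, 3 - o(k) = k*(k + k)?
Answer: 60080/2961 ≈ 20.290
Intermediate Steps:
o(k) = 3 - 2*k² (o(k) = 3 - k*(k + k) = 3 - k*2*k = 3 - 2*k²)
z(X, r) = -13 + X (z(X, r) = X - 13 = -13 + X)
w = 1/21 (w = 1/((3 - 2*18²) - 18*(-26 - 11)) = 1/((3 - 2*324) - 18*(-37)) = 1/((3 - 648) + 666) = 1/(-645 + 666) = 1/21 ≈ 0.047619)
(-2861 + w)/(z(-38, -34) - 10*9) = (-2861 + 1/21)/((-13 - 38) - 10*9) = -60080/(21*(-51 - 90)) = -60080/21/(-141) = -60080/21*(-1/141) = 60080/2961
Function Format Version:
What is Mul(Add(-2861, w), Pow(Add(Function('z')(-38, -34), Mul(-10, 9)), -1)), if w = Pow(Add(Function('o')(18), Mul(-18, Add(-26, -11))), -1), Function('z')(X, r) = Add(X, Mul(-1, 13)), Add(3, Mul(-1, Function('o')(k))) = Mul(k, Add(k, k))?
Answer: Rational(60080, 2961) ≈ 20.290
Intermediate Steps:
Function('o')(k) = Add(3, Mul(-2, Pow(k, 2))) (Function('o')(k) = Add(3, Mul(-1, Mul(k, Add(k, k)))) = Add(3, Mul(-1, Mul(k, Mul(2, k)))) = Add(3, Mul(-1, Mul(2, Pow(k, 2)))) = Add(3, Mul(-2, Pow(k, 2))))
Function('z')(X, r) = Add(-13, X) (Function('z')(X, r) = Add(X, -13) = Add(-13, X))
w = Rational(1, 21) (w = Pow(Add(Add(3, Mul(-2, Pow(18, 2))), Mul(-18, Add(-26, -11))), -1) = Pow(Add(Add(3, Mul(-2, 324)), Mul(-18, -37)), -1) = Pow(Add(Add(3, -648), 666), -1) = Pow(Add(-645, 666), -1) = Pow(21, -1) = Rational(1, 21) ≈ 0.047619)
Mul(Add(-2861, w), Pow(Add(Function('z')(-38, -34), Mul(-10, 9)), -1)) = Mul(Add(-2861, Rational(1, 21)), Pow(Add(Add(-13, -38), Mul(-10, 9)), -1)) = Mul(Rational(-60080, 21), Pow(Add(-51, -90), -1)) = Mul(Rational(-60080, 21), Pow(-141, -1)) = Mul(Rational(-60080, 21), Rational(-1, 141)) = Rational(60080, 2961)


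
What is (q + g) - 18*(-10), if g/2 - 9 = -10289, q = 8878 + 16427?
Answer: 4925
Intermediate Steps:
q = 25305
g = -20560 (g = 18 + 2*(-10289) = 18 - 20578 = -20560)
(q + g) - 18*(-10) = (25305 - 20560) - 18*(-10) = 4745 + 180 = 4925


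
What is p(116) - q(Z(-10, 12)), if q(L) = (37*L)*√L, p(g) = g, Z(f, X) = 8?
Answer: 116 - 592*√2 ≈ -721.21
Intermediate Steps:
q(L) = 37*L^(3/2)
p(116) - q(Z(-10, 12)) = 116 - 37*8^(3/2) = 116 - 37*16*√2 = 116 - 592*√2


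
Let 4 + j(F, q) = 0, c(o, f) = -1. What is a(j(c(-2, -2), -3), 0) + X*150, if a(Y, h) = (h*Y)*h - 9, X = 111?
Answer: 16641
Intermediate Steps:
j(F, q) = -4 (j(F, q) = -4 + 0 = -4)
a(Y, h) = -9 + Y*h² (a(Y, h) = (Y*h)*h - 9 = Y*h² - 9 = -9 + Y*h²)
a(j(c(-2, -2), -3), 0) + X*150 = (-9 - 4*0²) + 111*150 = (-9 - 4*0) + 16650 = (-9 + 0) + 16650 = -9 + 16650 = 16641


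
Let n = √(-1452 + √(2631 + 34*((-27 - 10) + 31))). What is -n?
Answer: -I*√(1452 - √2427) ≈ -37.453*I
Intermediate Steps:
n = √(-1452 + √2427) (n = √(-1452 + √(2631 + 34*(-37 + 31))) = √(-1452 + √(2631 + 34*(-6))) = √(-1452 + √(2631 - 204)) = √(-1452 + √2427) ≈ 37.453*I)
-n = -√(-1452 + √2427)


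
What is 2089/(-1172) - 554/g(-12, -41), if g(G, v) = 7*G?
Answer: 118453/24612 ≈ 4.8128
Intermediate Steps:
2089/(-1172) - 554/g(-12, -41) = 2089/(-1172) - 554/(7*(-12)) = 2089*(-1/1172) - 554/(-84) = -2089/1172 - 554*(-1/84) = -2089/1172 + 277/42 = 118453/24612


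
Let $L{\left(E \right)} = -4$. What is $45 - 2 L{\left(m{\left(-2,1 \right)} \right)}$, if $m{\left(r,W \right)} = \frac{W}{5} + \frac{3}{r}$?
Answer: $53$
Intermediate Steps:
$m{\left(r,W \right)} = \frac{3}{r} + \frac{W}{5}$ ($m{\left(r,W \right)} = W \frac{1}{5} + \frac{3}{r} = \frac{W}{5} + \frac{3}{r} = \frac{3}{r} + \frac{W}{5}$)
$45 - 2 L{\left(m{\left(-2,1 \right)} \right)} = 45 - -8 = 45 + 8 = 53$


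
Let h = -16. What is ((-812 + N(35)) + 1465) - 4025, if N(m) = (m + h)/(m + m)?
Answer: -236021/70 ≈ -3371.7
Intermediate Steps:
N(m) = (-16 + m)/(2*m) (N(m) = (m - 16)/(m + m) = (-16 + m)/((2*m)) = (-16 + m)*(1/(2*m)) = (-16 + m)/(2*m))
((-812 + N(35)) + 1465) - 4025 = ((-812 + (½)*(-16 + 35)/35) + 1465) - 4025 = ((-812 + (½)*(1/35)*19) + 1465) - 4025 = ((-812 + 19/70) + 1465) - 4025 = (-56821/70 + 1465) - 4025 = 45729/70 - 4025 = -236021/70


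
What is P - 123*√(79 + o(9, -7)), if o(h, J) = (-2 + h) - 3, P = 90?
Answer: 90 - 123*√83 ≈ -1030.6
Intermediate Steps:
o(h, J) = -5 + h
P - 123*√(79 + o(9, -7)) = 90 - 123*√(79 + (-5 + 9)) = 90 - 123*√(79 + 4) = 90 - 123*√83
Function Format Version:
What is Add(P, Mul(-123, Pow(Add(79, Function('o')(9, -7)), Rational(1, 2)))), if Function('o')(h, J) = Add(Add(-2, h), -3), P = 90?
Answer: Add(90, Mul(-123, Pow(83, Rational(1, 2)))) ≈ -1030.6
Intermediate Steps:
Function('o')(h, J) = Add(-5, h)
Add(P, Mul(-123, Pow(Add(79, Function('o')(9, -7)), Rational(1, 2)))) = Add(90, Mul(-123, Pow(Add(79, Add(-5, 9)), Rational(1, 2)))) = Add(90, Mul(-123, Pow(Add(79, 4), Rational(1, 2)))) = Add(90, Mul(-123, Pow(83, Rational(1, 2))))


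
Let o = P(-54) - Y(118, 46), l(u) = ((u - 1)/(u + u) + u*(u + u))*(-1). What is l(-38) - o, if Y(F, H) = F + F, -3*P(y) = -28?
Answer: -606901/228 ≈ -2661.8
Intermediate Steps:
P(y) = 28/3 (P(y) = -⅓*(-28) = 28/3)
Y(F, H) = 2*F
l(u) = -2*u² - (-1 + u)/(2*u) (l(u) = ((-1 + u)/((2*u)) + u*(2*u))*(-1) = ((-1 + u)*(1/(2*u)) + 2*u²)*(-1) = ((-1 + u)/(2*u) + 2*u²)*(-1) = (2*u² + (-1 + u)/(2*u))*(-1) = -2*u² - (-1 + u)/(2*u))
o = -680/3 (o = 28/3 - 2*118 = 28/3 - 1*236 = 28/3 - 236 = -680/3 ≈ -226.67)
l(-38) - o = (½)*(1 - 1*(-38) - 4*(-38)³)/(-38) - 1*(-680/3) = (½)*(-1/38)*(1 + 38 - 4*(-54872)) + 680/3 = (½)*(-1/38)*(1 + 38 + 219488) + 680/3 = (½)*(-1/38)*219527 + 680/3 = -219527/76 + 680/3 = -606901/228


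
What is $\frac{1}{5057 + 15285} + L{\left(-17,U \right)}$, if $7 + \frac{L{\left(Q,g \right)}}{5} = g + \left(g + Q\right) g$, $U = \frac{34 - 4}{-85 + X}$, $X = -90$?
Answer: $- \frac{15050139}{711970} \approx -21.139$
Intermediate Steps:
$U = - \frac{6}{35}$ ($U = \frac{34 - 4}{-85 - 90} = \frac{30}{-175} = 30 \left(- \frac{1}{175}\right) = - \frac{6}{35} \approx -0.17143$)
$L{\left(Q,g \right)} = -35 + 5 g + 5 g \left(Q + g\right)$ ($L{\left(Q,g \right)} = -35 + 5 \left(g + \left(g + Q\right) g\right) = -35 + 5 \left(g + \left(Q + g\right) g\right) = -35 + 5 \left(g + g \left(Q + g\right)\right) = -35 + \left(5 g + 5 g \left(Q + g\right)\right) = -35 + 5 g + 5 g \left(Q + g\right)$)
$\frac{1}{5057 + 15285} + L{\left(-17,U \right)} = \frac{1}{5057 + 15285} + \left(-35 + 5 \left(- \frac{6}{35}\right) + 5 \left(- \frac{6}{35}\right)^{2} + 5 \left(-17\right) \left(- \frac{6}{35}\right)\right) = \frac{1}{20342} + \left(-35 - \frac{6}{7} + 5 \cdot \frac{36}{1225} + \frac{102}{7}\right) = \frac{1}{20342} + \left(-35 - \frac{6}{7} + \frac{36}{245} + \frac{102}{7}\right) = \frac{1}{20342} - \frac{5179}{245} = - \frac{15050139}{711970}$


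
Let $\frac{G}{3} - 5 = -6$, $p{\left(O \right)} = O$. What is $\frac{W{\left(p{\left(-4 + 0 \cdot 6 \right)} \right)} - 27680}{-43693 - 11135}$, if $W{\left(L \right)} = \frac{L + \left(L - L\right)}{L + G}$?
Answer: $\frac{48439}{95949} \approx 0.50484$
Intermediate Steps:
$G = -3$ ($G = 15 + 3 \left(-6\right) = 15 - 18 = -3$)
$W{\left(L \right)} = \frac{L}{-3 + L}$ ($W{\left(L \right)} = \frac{L + \left(L - L\right)}{L - 3} = \frac{L + 0}{-3 + L} = \frac{L}{-3 + L}$)
$\frac{W{\left(p{\left(-4 + 0 \cdot 6 \right)} \right)} - 27680}{-43693 - 11135} = \frac{\frac{-4 + 0 \cdot 6}{-3 + \left(-4 + 0 \cdot 6\right)} - 27680}{-43693 - 11135} = \frac{\frac{-4 + 0}{-3 + \left(-4 + 0\right)} - 27680}{-54828} = \left(- \frac{4}{-3 - 4} - 27680\right) \left(- \frac{1}{54828}\right) = \left(- \frac{4}{-7} - 27680\right) \left(- \frac{1}{54828}\right) = \left(\left(-4\right) \left(- \frac{1}{7}\right) - 27680\right) \left(- \frac{1}{54828}\right) = \left(\frac{4}{7} - 27680\right) \left(- \frac{1}{54828}\right) = \left(- \frac{193756}{7}\right) \left(- \frac{1}{54828}\right) = \frac{48439}{95949}$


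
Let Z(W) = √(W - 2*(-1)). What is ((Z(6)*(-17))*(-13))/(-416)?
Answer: -17*√2/16 ≈ -1.5026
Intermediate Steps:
Z(W) = √(2 + W) (Z(W) = √(W + 2) = √(2 + W))
((Z(6)*(-17))*(-13))/(-416) = ((√(2 + 6)*(-17))*(-13))/(-416) = ((√8*(-17))*(-13))*(-1/416) = (((2*√2)*(-17))*(-13))*(-1/416) = (-34*√2*(-13))*(-1/416) = (442*√2)*(-1/416) = -17*√2/16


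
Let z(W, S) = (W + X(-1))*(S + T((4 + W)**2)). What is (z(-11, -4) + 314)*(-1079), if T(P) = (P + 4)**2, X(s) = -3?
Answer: 42033524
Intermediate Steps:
T(P) = (4 + P)**2
z(W, S) = (-3 + W)*(S + (4 + (4 + W)**2)**2) (z(W, S) = (W - 3)*(S + (4 + (4 + W)**2)**2) = (-3 + W)*(S + (4 + (4 + W)**2)**2))
(z(-11, -4) + 314)*(-1079) = ((-3*(-4) - 3*(4 + (4 - 11)**2)**2 - 4*(-11) - 11*(4 + (4 - 11)**2)**2) + 314)*(-1079) = ((12 - 3*(4 + (-7)**2)**2 + 44 - 11*(4 + (-7)**2)**2) + 314)*(-1079) = ((12 - 3*(4 + 49)**2 + 44 - 11*(4 + 49)**2) + 314)*(-1079) = ((12 - 3*53**2 + 44 - 11*53**2) + 314)*(-1079) = ((12 - 3*2809 + 44 - 11*2809) + 314)*(-1079) = ((12 - 8427 + 44 - 30899) + 314)*(-1079) = (-39270 + 314)*(-1079) = -38956*(-1079) = 42033524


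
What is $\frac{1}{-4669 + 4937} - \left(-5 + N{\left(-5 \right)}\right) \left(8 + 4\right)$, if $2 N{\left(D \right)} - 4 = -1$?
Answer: $\frac{11257}{268} \approx 42.004$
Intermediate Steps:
$N{\left(D \right)} = \frac{3}{2}$ ($N{\left(D \right)} = 2 + \frac{1}{2} \left(-1\right) = 2 - \frac{1}{2} = \frac{3}{2}$)
$\frac{1}{-4669 + 4937} - \left(-5 + N{\left(-5 \right)}\right) \left(8 + 4\right) = \frac{1}{-4669 + 4937} - \left(-5 + \frac{3}{2}\right) \left(8 + 4\right) = \frac{1}{268} - \left(- \frac{7}{2}\right) 12 = \frac{1}{268} - -42 = \frac{1}{268} + 42 = \frac{11257}{268}$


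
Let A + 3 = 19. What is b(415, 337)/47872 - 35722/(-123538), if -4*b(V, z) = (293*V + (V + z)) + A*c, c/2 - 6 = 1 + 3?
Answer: -4156850755/11828022272 ≈ -0.35144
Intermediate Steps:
A = 16 (A = -3 + 19 = 16)
c = 20 (c = 12 + 2*(1 + 3) = 12 + 2*4 = 12 + 8 = 20)
b(V, z) = -80 - 147*V/2 - z/4 (b(V, z) = -((293*V + (V + z)) + 16*20)/4 = -((z + 294*V) + 320)/4 = -(320 + z + 294*V)/4 = -80 - 147*V/2 - z/4)
b(415, 337)/47872 - 35722/(-123538) = (-80 - 147/2*415 - ¼*337)/47872 - 35722/(-123538) = (-80 - 61005/2 - 337/4)*(1/47872) - 35722*(-1/123538) = -122667/4*1/47872 + 17861/61769 = -122667/191488 + 17861/61769 = -4156850755/11828022272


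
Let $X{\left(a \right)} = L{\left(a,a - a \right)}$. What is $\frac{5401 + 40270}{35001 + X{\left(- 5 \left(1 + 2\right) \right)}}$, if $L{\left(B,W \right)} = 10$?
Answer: $\frac{45671}{35011} \approx 1.3045$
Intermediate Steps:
$X{\left(a \right)} = 10$
$\frac{5401 + 40270}{35001 + X{\left(- 5 \left(1 + 2\right) \right)}} = \frac{5401 + 40270}{35001 + 10} = \frac{45671}{35011}$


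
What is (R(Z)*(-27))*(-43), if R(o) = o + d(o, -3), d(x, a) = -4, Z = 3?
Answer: -1161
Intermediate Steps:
R(o) = -4 + o (R(o) = o - 4 = -4 + o)
(R(Z)*(-27))*(-43) = ((-4 + 3)*(-27))*(-43) = -1*(-27)*(-43) = 27*(-43) = -1161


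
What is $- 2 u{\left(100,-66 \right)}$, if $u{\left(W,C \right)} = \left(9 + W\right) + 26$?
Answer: $-270$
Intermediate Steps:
$u{\left(W,C \right)} = 35 + W$
$- 2 u{\left(100,-66 \right)} = - 2 \left(35 + 100\right) = \left(-2\right) 135 = -270$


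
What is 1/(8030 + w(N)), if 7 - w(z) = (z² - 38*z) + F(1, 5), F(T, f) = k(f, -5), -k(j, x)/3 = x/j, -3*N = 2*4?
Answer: 9/71330 ≈ 0.00012617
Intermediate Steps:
N = -8/3 (N = -2*4/3 = -⅓*8 = -8/3 ≈ -2.6667)
k(j, x) = -3*x/j
F(T, f) = 15/f (F(T, f) = -3*(-5)/f = 15/f)
w(z) = 4 - z² + 38*z (w(z) = 7 - ((z² - 38*z) + 15/5) = 7 - ((z² - 38*z) + 15*(⅕)) = 7 - ((z² - 38*z) + 3) = 7 - (3 + z² - 38*z) = 7 + (-3 - z² + 38*z) = 4 - z² + 38*z)
1/(8030 + w(N)) = 1/(8030 + (4 - (-8/3)² + 38*(-8/3))) = 1/(8030 + (4 - 1*64/9 - 304/3)) = 1/(8030 + (4 - 64/9 - 304/3)) = 1/(8030 - 940/9) = 1/(71330/9) = 9/71330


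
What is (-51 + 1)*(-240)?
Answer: 12000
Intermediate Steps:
(-51 + 1)*(-240) = -50*(-240) = 12000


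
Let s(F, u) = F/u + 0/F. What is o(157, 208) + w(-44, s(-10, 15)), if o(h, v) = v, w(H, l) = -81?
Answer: 127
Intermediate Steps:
s(F, u) = F/u (s(F, u) = F/u + 0 = F/u)
o(157, 208) + w(-44, s(-10, 15)) = 208 - 81 = 127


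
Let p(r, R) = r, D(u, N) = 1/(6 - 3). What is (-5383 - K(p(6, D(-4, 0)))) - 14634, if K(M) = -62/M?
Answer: -60020/3 ≈ -20007.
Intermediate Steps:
D(u, N) = 1/3
(-5383 - K(p(6, D(-4, 0)))) - 14634 = (-5383 - (-62)/6) - 14634 = (-5383 - 1*(-31/3)) - 14634 = (-5383 + 31/3) - 14634 = -16118/3 - 14634 = -60020/3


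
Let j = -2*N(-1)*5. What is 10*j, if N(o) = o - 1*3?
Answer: 400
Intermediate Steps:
N(o) = -3 + o (N(o) = o - 3 = -3 + o)
j = 40 (j = -2*(-3 - 1)*5 = -2*(-4)*5 = 8*5 = 40)
10*j = 10*40 = 400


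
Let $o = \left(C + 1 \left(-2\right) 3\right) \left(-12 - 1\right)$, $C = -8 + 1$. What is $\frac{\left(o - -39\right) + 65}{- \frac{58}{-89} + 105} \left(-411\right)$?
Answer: $- \frac{9986067}{9403} \approx -1062.0$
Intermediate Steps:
$C = -7$
$o = 169$ ($o = \left(-7 + 1 \left(-2\right) 3\right) \left(-12 - 1\right) = \left(-7 - 6\right) \left(-13\right) = \left(-13\right) \left(-13\right) = 169$)
$\frac{\left(o - -39\right) + 65}{- \frac{58}{-89} + 105} \left(-411\right) = \frac{\left(169 - -39\right) + 65}{- \frac{58}{-89} + 105} \left(-411\right) = \frac{\left(169 + 39\right) + 65}{\left(-58\right) \left(- \frac{1}{89}\right) + 105} \left(-411\right) = \frac{208 + 65}{\frac{58}{89} + 105} \left(-411\right) = \frac{273}{\frac{9403}{89}} \left(-411\right) = 273 \cdot \frac{89}{9403} \left(-411\right) = \frac{24297}{9403} \left(-411\right) = - \frac{9986067}{9403}$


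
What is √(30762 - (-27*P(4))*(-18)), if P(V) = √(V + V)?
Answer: 3*√(3418 - 108*√2) ≈ 171.43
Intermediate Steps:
P(V) = √2*√V (P(V) = √(2*V) = √2*√V)
√(30762 - (-27*P(4))*(-18)) = √(30762 - (-27*√2*√4)*(-18)) = √(30762 - (-27*√2*2)*(-18)) = √(30762 - (-54*√2)*(-18)) = √(30762 - 972*√2)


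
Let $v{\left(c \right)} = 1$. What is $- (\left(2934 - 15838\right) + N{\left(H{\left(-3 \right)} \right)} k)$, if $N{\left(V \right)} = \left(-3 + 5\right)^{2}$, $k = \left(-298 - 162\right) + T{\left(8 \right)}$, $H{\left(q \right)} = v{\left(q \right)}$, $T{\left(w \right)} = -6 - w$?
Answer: $14800$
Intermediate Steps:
$H{\left(q \right)} = 1$
$k = -474$ ($k = \left(-298 - 162\right) - 14 = -460 - 14 = -474$)
$N{\left(V \right)} = 4$ ($N{\left(V \right)} = 2^{2} = 4$)
$- (\left(2934 - 15838\right) + N{\left(H{\left(-3 \right)} \right)} k) = - (\left(2934 - 15838\right) + 4 \left(-474\right)) = - (-12904 - 1896) = \left(-1\right) \left(-14800\right) = 14800$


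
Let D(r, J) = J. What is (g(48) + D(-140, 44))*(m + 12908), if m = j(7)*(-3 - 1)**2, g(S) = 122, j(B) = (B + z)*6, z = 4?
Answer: 2318024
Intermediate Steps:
j(B) = 24 + 6*B (j(B) = (B + 4)*6 = (4 + B)*6 = 24 + 6*B)
m = 1056 (m = (24 + 6*7)*(-3 - 1)**2 = (24 + 42)*(-4)**2 = 66*16 = 1056)
(g(48) + D(-140, 44))*(m + 12908) = (122 + 44)*(1056 + 12908) = 166*13964 = 2318024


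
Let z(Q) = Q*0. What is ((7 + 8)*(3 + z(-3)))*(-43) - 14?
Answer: -1949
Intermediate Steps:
z(Q) = 0
((7 + 8)*(3 + z(-3)))*(-43) - 14 = ((7 + 8)*(3 + 0))*(-43) - 14 = (15*3)*(-43) - 14 = 45*(-43) - 14 = -1935 - 14 = -1949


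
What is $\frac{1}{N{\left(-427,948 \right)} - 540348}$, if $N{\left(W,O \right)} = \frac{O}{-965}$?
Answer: $- \frac{965}{521436768} \approx -1.8507 \cdot 10^{-6}$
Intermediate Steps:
$N{\left(W,O \right)} = - \frac{O}{965}$ ($N{\left(W,O \right)} = O \left(- \frac{1}{965}\right) = - \frac{O}{965}$)
$\frac{1}{N{\left(-427,948 \right)} - 540348} = \frac{1}{\left(- \frac{1}{965}\right) 948 - 540348} = \frac{1}{- \frac{948}{965} - 540348} = \frac{1}{- \frac{521436768}{965}} = - \frac{965}{521436768}$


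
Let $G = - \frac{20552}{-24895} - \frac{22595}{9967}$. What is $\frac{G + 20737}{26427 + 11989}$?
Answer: $\frac{1286270579491}{2383025777860} \approx 0.53976$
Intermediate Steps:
$G = - \frac{357660741}{248128465}$ ($G = \left(-20552\right) \left(- \frac{1}{24895}\right) - \frac{22595}{9967} = \frac{20552}{24895} - \frac{22595}{9967} = - \frac{357660741}{248128465} \approx -1.4414$)
$\frac{G + 20737}{26427 + 11989} = \frac{- \frac{357660741}{248128465} + 20737}{26427 + 11989} = \frac{5145082317964}{248128465 \cdot 38416} = \frac{5145082317964}{248128465} \cdot \frac{1}{38416} = \frac{1286270579491}{2383025777860}$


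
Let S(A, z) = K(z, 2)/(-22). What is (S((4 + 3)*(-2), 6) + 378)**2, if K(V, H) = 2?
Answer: 17280649/121 ≈ 1.4282e+5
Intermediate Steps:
S(A, z) = -1/11 (S(A, z) = 2/(-22) = 2*(-1/22) = -1/11)
(S((4 + 3)*(-2), 6) + 378)**2 = (-1/11 + 378)**2 = (4157/11)**2 = 17280649/121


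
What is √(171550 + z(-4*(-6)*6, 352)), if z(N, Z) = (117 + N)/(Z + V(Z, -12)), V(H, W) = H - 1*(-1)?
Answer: √9473869195/235 ≈ 414.19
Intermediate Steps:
V(H, W) = 1 + H (V(H, W) = H + 1 = 1 + H)
z(N, Z) = (117 + N)/(1 + 2*Z) (z(N, Z) = (117 + N)/(Z + (1 + Z)) = (117 + N)/(1 + 2*Z))
√(171550 + z(-4*(-6)*6, 352)) = √(171550 + (117 - 4*(-6)*6)/(1 + 2*352)) = √(171550 + (117 + 24*6)/(1 + 704)) = √(171550 + (117 + 144)/705) = √(171550 + (1/705)*261) = √(171550 + 87/235) = √(40314337/235) = √9473869195/235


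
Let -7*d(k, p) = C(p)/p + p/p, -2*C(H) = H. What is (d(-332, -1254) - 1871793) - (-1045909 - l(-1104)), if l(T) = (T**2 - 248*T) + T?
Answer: 9318679/14 ≈ 6.6562e+5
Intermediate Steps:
C(H) = -H/2
l(T) = T**2 - 247*T
d(k, p) = -1/14 (d(k, p) = -((-p/2)/p + p/p)/7 = -(-1/2 + 1)/7 = -1/7*1/2 = -1/14)
(d(-332, -1254) - 1871793) - (-1045909 - l(-1104)) = (-1/14 - 1871793) - (-1045909 - (-1104)*(-247 - 1104)) = -26205103/14 - (-1045909 - (-1104)*(-1351)) = -26205103/14 - (-1045909 - 1*1491504) = -26205103/14 - (-1045909 - 1491504) = -26205103/14 - 1*(-2537413) = -26205103/14 + 2537413 = 9318679/14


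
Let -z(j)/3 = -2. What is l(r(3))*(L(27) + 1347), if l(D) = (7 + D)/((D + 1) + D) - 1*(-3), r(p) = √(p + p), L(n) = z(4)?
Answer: 100122/23 + 17589*√6/23 ≈ 6226.4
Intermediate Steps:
z(j) = 6 (z(j) = -3*(-2) = 6)
L(n) = 6
r(p) = √2*√p (r(p) = √(2*p) = √2*√p)
l(D) = 3 + (7 + D)/(1 + 2*D) (l(D) = (7 + D)/((1 + D) + D) + 3 = (7 + D)/(1 + 2*D) + 3 = 3 + (7 + D)/(1 + 2*D))
l(r(3))*(L(27) + 1347) = ((10 + 7*(√2*√3))/(1 + 2*(√2*√3)))*(6 + 1347) = ((10 + 7*√6)/(1 + 2*√6))*1353 = 1353*(10 + 7*√6)/(1 + 2*√6)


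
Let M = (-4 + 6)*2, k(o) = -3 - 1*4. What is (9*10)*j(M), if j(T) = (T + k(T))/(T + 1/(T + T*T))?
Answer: -200/3 ≈ -66.667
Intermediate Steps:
k(o) = -7 (k(o) = -3 - 4 = -7)
M = 4 (M = 2*2 = 4)
j(T) = (-7 + T)/(T + 1/(T + T²)) (j(T) = (T - 7)/(T + 1/(T + T*T)) = (-7 + T)/(T + 1/(T + T²)))
(9*10)*j(M) = (9*10)*(4*(-7 + 4² - 6*4)/(1 + 4² + 4³)) = 90*(4*(-7 + 16 - 24)/(1 + 16 + 64)) = 90*(4*(-15)/81) = 90*(4*(1/81)*(-15)) = 90*(-20/27) = -200/3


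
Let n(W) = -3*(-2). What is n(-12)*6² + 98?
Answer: 314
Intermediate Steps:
n(W) = 6
n(-12)*6² + 98 = 6*6² + 98 = 6*36 + 98 = 216 + 98 = 314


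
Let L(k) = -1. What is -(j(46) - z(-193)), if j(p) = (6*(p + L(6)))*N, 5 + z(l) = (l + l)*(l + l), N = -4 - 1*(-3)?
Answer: 149261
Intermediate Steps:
N = -1 (N = -4 + 3 = -1)
z(l) = -5 + 4*l² (z(l) = -5 + (l + l)*(l + l) = -5 + (2*l)*(2*l) = -5 + 4*l²)
j(p) = 6 - 6*p (j(p) = (6*(p - 1))*(-1) = (6*(-1 + p))*(-1) = (-6 + 6*p)*(-1) = 6 - 6*p)
-(j(46) - z(-193)) = -((6 - 6*46) - (-5 + 4*(-193)²)) = -((6 - 276) - (-5 + 4*37249)) = -(-270 - (-5 + 148996)) = -(-270 - 1*148991) = -(-270 - 148991) = -1*(-149261) = 149261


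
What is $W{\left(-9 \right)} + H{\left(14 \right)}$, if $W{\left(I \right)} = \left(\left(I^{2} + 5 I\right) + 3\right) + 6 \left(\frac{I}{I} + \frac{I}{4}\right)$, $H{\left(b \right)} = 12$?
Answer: $\frac{87}{2} \approx 43.5$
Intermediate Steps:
$W{\left(I \right)} = 9 + I^{2} + \frac{13 I}{2}$ ($W{\left(I \right)} = \left(3 + I^{2} + 5 I\right) + 6 \left(1 + I \frac{1}{4}\right) = \left(3 + I^{2} + 5 I\right) + 6 \left(1 + \frac{I}{4}\right) = \left(3 + I^{2} + 5 I\right) + \left(6 + \frac{3 I}{2}\right) = 9 + I^{2} + \frac{13 I}{2}$)
$W{\left(-9 \right)} + H{\left(14 \right)} = \left(9 + \left(-9\right)^{2} + \frac{13}{2} \left(-9\right)\right) + 12 = \left(9 + 81 - \frac{117}{2}\right) + 12 = \frac{63}{2} + 12 = \frac{87}{2}$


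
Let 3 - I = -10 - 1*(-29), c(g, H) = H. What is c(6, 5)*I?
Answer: -80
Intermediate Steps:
I = -16 (I = 3 - (-10 - 1*(-29)) = 3 - (-10 + 29) = 3 - 1*19 = 3 - 19 = -16)
c(6, 5)*I = 5*(-16) = -80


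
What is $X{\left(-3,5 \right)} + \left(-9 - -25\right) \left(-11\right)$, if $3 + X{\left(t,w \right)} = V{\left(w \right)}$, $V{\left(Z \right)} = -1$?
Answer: $-180$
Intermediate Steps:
$X{\left(t,w \right)} = -4$ ($X{\left(t,w \right)} = -3 - 1 = -4$)
$X{\left(-3,5 \right)} + \left(-9 - -25\right) \left(-11\right) = -4 + \left(-9 - -25\right) \left(-11\right) = -4 + \left(-9 + 25\right) \left(-11\right) = -4 + 16 \left(-11\right) = -4 - 176 = -180$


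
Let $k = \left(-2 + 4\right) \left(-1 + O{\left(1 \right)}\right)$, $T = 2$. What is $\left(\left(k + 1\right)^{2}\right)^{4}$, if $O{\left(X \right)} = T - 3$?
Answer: $6561$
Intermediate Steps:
$O{\left(X \right)} = -1$ ($O{\left(X \right)} = 2 - 3 = -1$)
$k = -4$ ($k = \left(-2 + 4\right) \left(-1 - 1\right) = 2 \left(-2\right) = -4$)
$\left(\left(k + 1\right)^{2}\right)^{4} = \left(\left(-4 + 1\right)^{2}\right)^{4} = \left(\left(-3\right)^{2}\right)^{4} = 9^{4} = 6561$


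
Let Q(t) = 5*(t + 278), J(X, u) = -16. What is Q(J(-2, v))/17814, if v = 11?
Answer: 655/8907 ≈ 0.073538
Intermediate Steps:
Q(t) = 1390 + 5*t (Q(t) = 5*(278 + t) = 1390 + 5*t)
Q(J(-2, v))/17814 = (1390 + 5*(-16))/17814 = (1390 - 80)*(1/17814) = 1310*(1/17814) = 655/8907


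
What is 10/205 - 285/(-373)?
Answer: 12431/15293 ≈ 0.81286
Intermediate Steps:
10/205 - 285/(-373) = 10*(1/205) - 285*(-1/373) = 2/41 + 285/373 = 12431/15293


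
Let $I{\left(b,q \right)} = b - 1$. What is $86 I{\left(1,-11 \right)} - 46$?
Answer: $-46$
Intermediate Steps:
$I{\left(b,q \right)} = -1 + b$
$86 I{\left(1,-11 \right)} - 46 = 86 \left(-1 + 1\right) - 46 = 86 \cdot 0 - 46 = 0 - 46 = -46$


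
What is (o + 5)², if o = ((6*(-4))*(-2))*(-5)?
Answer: 55225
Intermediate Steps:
o = -240 (o = -24*(-2)*(-5) = 48*(-5) = -240)
(o + 5)² = (-240 + 5)² = (-235)² = 55225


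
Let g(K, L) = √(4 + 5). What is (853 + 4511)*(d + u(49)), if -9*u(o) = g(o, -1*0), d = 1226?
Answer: 6574476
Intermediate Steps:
g(K, L) = 3 (g(K, L) = √9 = 3)
u(o) = -⅓ (u(o) = -⅑*3 = -⅓)
(853 + 4511)*(d + u(49)) = (853 + 4511)*(1226 - ⅓) = 5364*(3677/3) = 6574476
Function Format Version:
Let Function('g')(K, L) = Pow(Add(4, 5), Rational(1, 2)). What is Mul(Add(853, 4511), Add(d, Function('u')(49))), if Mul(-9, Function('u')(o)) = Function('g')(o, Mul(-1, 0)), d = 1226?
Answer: 6574476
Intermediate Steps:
Function('g')(K, L) = 3 (Function('g')(K, L) = Pow(9, Rational(1, 2)) = 3)
Function('u')(o) = Rational(-1, 3) (Function('u')(o) = Mul(Rational(-1, 9), 3) = Rational(-1, 3))
Mul(Add(853, 4511), Add(d, Function('u')(49))) = Mul(Add(853, 4511), Add(1226, Rational(-1, 3))) = Mul(5364, Rational(3677, 3)) = 6574476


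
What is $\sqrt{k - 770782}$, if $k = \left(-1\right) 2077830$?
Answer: $2 i \sqrt{712153} \approx 1687.8 i$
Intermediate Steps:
$k = -2077830$
$\sqrt{k - 770782} = \sqrt{-2077830 - 770782} = \sqrt{-2848612} = 2 i \sqrt{712153}$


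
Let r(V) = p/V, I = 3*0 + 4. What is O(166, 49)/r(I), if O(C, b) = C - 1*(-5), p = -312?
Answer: -57/26 ≈ -2.1923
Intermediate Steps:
I = 4 (I = 0 + 4 = 4)
r(V) = -312/V
O(C, b) = 5 + C (O(C, b) = C + 5 = 5 + C)
O(166, 49)/r(I) = (5 + 166)/((-312/4)) = 171/((-312*¼)) = 171/(-78) = 171*(-1/78) = -57/26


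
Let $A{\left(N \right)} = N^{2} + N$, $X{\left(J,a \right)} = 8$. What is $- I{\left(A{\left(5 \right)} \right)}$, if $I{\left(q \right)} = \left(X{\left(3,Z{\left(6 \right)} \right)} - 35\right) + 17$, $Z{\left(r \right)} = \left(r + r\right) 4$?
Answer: $10$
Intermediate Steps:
$Z{\left(r \right)} = 8 r$ ($Z{\left(r \right)} = 2 r 4 = 8 r$)
$A{\left(N \right)} = N + N^{2}$
$I{\left(q \right)} = -10$ ($I{\left(q \right)} = \left(8 - 35\right) + 17 = -27 + 17 = -10$)
$- I{\left(A{\left(5 \right)} \right)} = \left(-1\right) \left(-10\right) = 10$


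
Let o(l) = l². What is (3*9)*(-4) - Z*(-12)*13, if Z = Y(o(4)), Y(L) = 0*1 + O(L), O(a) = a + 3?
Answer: 2856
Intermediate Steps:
O(a) = 3 + a
Y(L) = 3 + L (Y(L) = 0*1 + (3 + L) = 0 + (3 + L) = 3 + L)
Z = 19 (Z = 3 + 4² = 3 + 16 = 19)
(3*9)*(-4) - Z*(-12)*13 = (3*9)*(-4) - 19*(-12)*13 = 27*(-4) - (-228)*13 = -108 - 1*(-2964) = -108 + 2964 = 2856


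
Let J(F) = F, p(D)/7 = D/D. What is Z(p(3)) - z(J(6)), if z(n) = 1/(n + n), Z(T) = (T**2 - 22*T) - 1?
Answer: -1273/12 ≈ -106.08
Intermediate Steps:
p(D) = 7 (p(D) = 7*(D/D) = 7*1 = 7)
Z(T) = -1 + T**2 - 22*T
z(n) = 1/(2*n)
Z(p(3)) - z(J(6)) = (-1 + 7**2 - 22*7) - 1/(2*6) = (-1 + 49 - 154) - 1/(2*6) = -106 - 1*1/12 = -106 - 1/12 = -1273/12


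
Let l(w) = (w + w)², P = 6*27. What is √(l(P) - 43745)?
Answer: √61231 ≈ 247.45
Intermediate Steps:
P = 162
l(w) = 4*w² (l(w) = (2*w)² = 4*w²)
√(l(P) - 43745) = √(4*162² - 43745) = √(4*26244 - 43745) = √(104976 - 43745) = √61231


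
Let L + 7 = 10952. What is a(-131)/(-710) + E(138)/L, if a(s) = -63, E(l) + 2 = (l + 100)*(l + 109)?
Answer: 154277/28258 ≈ 5.4596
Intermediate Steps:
L = 10945 (L = -7 + 10952 = 10945)
E(l) = -2 + (100 + l)*(109 + l) (E(l) = -2 + (l + 100)*(l + 109) = -2 + (100 + l)*(109 + l))
a(-131)/(-710) + E(138)/L = -63/(-710) + (10898 + 138**2 + 209*138)/10945 = -63*(-1/710) + (10898 + 19044 + 28842)*(1/10945) = 63/710 + 58784*(1/10945) = 63/710 + 5344/995 = 154277/28258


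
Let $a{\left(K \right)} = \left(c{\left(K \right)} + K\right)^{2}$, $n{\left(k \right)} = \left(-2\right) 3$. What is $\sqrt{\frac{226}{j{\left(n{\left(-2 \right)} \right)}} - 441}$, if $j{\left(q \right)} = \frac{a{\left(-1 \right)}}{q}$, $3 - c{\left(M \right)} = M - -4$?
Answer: $i \sqrt{1797} \approx 42.391 i$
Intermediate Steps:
$n{\left(k \right)} = -6$
$c{\left(M \right)} = -1 - M$ ($c{\left(M \right)} = 3 - \left(M - -4\right) = 3 - \left(M + 4\right) = 3 - \left(4 + M\right) = -1 - M$)
$a{\left(K \right)} = 1$ ($a{\left(K \right)} = \left(\left(-1 - K\right) + K\right)^{2} = \left(-1\right)^{2} = 1$)
$j{\left(q \right)} = \frac{1}{q}$ ($j{\left(q \right)} = 1 \frac{1}{q} = \frac{1}{q}$)
$\sqrt{\frac{226}{j{\left(n{\left(-2 \right)} \right)}} - 441} = \sqrt{\frac{226}{\frac{1}{-6}} - 441} = \sqrt{\frac{226}{- \frac{1}{6}} - 441} = \sqrt{226 \left(-6\right) - 441} = \sqrt{-1356 - 441} = \sqrt{-1797} = i \sqrt{1797}$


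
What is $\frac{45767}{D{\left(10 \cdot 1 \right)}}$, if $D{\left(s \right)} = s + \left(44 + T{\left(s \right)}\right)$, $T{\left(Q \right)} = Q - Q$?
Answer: $\frac{45767}{54} \approx 847.54$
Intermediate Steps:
$T{\left(Q \right)} = 0$
$D{\left(s \right)} = 44 + s$ ($D{\left(s \right)} = s + \left(44 + 0\right) = s + 44 = 44 + s$)
$\frac{45767}{D{\left(10 \cdot 1 \right)}} = \frac{45767}{44 + 10 \cdot 1} = \frac{45767}{44 + 10} = \frac{45767}{54}$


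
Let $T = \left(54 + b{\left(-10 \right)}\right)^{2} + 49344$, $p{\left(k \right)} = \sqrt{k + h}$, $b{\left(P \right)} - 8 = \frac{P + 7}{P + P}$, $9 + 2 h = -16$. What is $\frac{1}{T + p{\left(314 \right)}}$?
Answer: $\frac{8513059600}{452951100217201} - \frac{240000 \sqrt{134}}{452951100217201} \approx 1.8789 \cdot 10^{-5}$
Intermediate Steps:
$h = - \frac{25}{2}$ ($h = - \frac{9}{2} + \frac{1}{2} \left(-16\right) = - \frac{9}{2} - 8 = - \frac{25}{2} \approx -12.5$)
$b{\left(P \right)} = 8 + \frac{7 + P}{2 P}$ ($b{\left(P \right)} = 8 + \frac{P + 7}{P + P} = 8 + \frac{7 + P}{2 P}$)
$p{\left(k \right)} = \sqrt{- \frac{25}{2} + k}$ ($p{\left(k \right)} = \sqrt{k - \frac{25}{2}} = \sqrt{- \frac{25}{2} + k}$)
$T = \frac{21282649}{400}$ ($T = \left(54 + \frac{7 + 17 \left(-10\right)}{2 \left(-10\right)}\right)^{2} + 49344 = \left(54 + \frac{1}{2} \left(- \frac{1}{10}\right) \left(7 - 170\right)\right)^{2} + 49344 = \left(54 + \frac{1}{2} \left(- \frac{1}{10}\right) \left(-163\right)\right)^{2} + 49344 = \left(54 + \frac{163}{20}\right)^{2} + 49344 = \left(\frac{1243}{20}\right)^{2} + 49344 = \frac{1545049}{400} + 49344 = \frac{21282649}{400} \approx 53207.0$)
$\frac{1}{T + p{\left(314 \right)}} = \frac{1}{\frac{21282649}{400} + \frac{\sqrt{-50 + 4 \cdot 314}}{2}} = \frac{1}{\frac{21282649}{400} + \frac{\sqrt{-50 + 1256}}{2}} = \frac{1}{\frac{21282649}{400} + \frac{\sqrt{1206}}{2}} = \frac{1}{\frac{21282649}{400} + \frac{3 \sqrt{134}}{2}}$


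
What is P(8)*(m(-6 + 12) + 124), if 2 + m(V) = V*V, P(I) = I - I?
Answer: 0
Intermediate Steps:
P(I) = 0
m(V) = -2 + V² (m(V) = -2 + V*V = -2 + V²)
P(8)*(m(-6 + 12) + 124) = 0*((-2 + (-6 + 12)²) + 124) = 0*((-2 + 6²) + 124) = 0*((-2 + 36) + 124) = 0*(34 + 124) = 0*158 = 0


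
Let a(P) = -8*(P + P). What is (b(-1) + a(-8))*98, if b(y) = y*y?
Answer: 12642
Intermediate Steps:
a(P) = -16*P
b(y) = y**2
(b(-1) + a(-8))*98 = ((-1)**2 - 16*(-8))*98 = (1 + 128)*98 = 129*98 = 12642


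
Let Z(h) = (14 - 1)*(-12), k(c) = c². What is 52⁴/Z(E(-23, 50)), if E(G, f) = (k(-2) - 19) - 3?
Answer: -140608/3 ≈ -46869.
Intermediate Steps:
E(G, f) = -18 (E(G, f) = ((-2)² - 19) - 3 = (4 - 19) - 3 = -15 - 3 = -18)
Z(h) = -156 (Z(h) = 13*(-12) = -156)
52⁴/Z(E(-23, 50)) = 52⁴/(-156) = 7311616*(-1/156) = -140608/3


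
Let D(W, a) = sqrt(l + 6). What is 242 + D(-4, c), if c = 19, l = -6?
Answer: 242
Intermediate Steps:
D(W, a) = 0 (D(W, a) = sqrt(-6 + 6) = sqrt(0) = 0)
242 + D(-4, c) = 242 + 0 = 242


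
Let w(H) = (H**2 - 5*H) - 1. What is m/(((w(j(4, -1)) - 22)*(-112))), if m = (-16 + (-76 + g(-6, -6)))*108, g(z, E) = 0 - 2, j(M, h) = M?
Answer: -47/14 ≈ -3.3571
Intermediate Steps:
g(z, E) = -2
w(H) = -1 + H**2 - 5*H
m = -10152 (m = (-16 + (-76 - 2))*108 = (-16 - 78)*108 = -94*108 = -10152)
m/(((w(j(4, -1)) - 22)*(-112))) = -10152*(-1/(112*((-1 + 4**2 - 5*4) - 22))) = -10152*(-1/(112*((-1 + 16 - 20) - 22))) = -10152*(-1/(112*(-5 - 22))) = -10152/((-27*(-112))) = -10152/3024 = -10152*1/3024 = -47/14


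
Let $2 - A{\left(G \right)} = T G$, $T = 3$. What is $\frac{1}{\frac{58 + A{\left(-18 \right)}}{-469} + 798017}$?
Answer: $\frac{469}{374269859} \approx 1.2531 \cdot 10^{-6}$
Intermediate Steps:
$A{\left(G \right)} = 2 - 3 G$
$\frac{1}{\frac{58 + A{\left(-18 \right)}}{-469} + 798017} = \frac{1}{\frac{58 + \left(2 - -54\right)}{-469} + 798017} = \frac{1}{- \frac{58 + \left(2 + 54\right)}{469} + 798017} = \frac{1}{- \frac{58 + 56}{469} + 798017} = \frac{1}{\left(- \frac{1}{469}\right) 114 + 798017} = \frac{1}{- \frac{114}{469} + 798017} = \frac{1}{\frac{374269859}{469}} = \frac{469}{374269859}$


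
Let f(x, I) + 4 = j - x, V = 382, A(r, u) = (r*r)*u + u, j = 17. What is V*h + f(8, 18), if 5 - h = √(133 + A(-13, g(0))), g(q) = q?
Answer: 1915 - 382*√133 ≈ -2490.4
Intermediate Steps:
A(r, u) = u + u*r² (A(r, u) = r²*u + u = u*r² + u = u + u*r²)
f(x, I) = 13 - x (f(x, I) = -4 + (17 - x) = 13 - x)
h = 5 - √133 (h = 5 - √(133 + 0*(1 + (-13)²)) = 5 - √(133 + 0*(1 + 169)) = 5 - √(133 + 0*170) = 5 - √(133 + 0) = 5 - √133 ≈ -6.5326)
V*h + f(8, 18) = 382*(5 - √133) + (13 - 1*8) = (1910 - 382*√133) + (13 - 8) = (1910 - 382*√133) + 5 = 1915 - 382*√133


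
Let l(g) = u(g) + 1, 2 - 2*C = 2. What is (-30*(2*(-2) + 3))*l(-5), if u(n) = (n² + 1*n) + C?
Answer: 630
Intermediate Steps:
C = 0 (C = 1 - ½*2 = 1 - 1 = 0)
u(n) = n + n² (u(n) = (n² + 1*n) + 0 = (n² + n) + 0 = (n + n²) + 0 = n + n²)
l(g) = 1 + g*(1 + g) (l(g) = g*(1 + g) + 1 = 1 + g*(1 + g))
(-30*(2*(-2) + 3))*l(-5) = (-30*(2*(-2) + 3))*(1 - 5 + (-5)²) = (-30*(-4 + 3))*(1 - 5 + 25) = -30*(-1)*21 = 30*21 = 630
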